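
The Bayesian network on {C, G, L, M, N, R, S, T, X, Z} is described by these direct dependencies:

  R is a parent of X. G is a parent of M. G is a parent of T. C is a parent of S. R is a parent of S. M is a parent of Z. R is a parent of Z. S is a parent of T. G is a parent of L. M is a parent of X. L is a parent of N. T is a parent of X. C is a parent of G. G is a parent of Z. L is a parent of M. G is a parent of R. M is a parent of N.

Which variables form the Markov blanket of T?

A node's Markov blanket = Pa ∪ Ch ∪ (parents of Ch other than the node itself).
Pa(T) = {G, S}.
Children of T: X.
For each child, the remaining parents (spouses of T):
  parents(X) \ {T} = {M, R}.
Taking the union gives {G, M, R, S, X}.

{G, M, R, S, X}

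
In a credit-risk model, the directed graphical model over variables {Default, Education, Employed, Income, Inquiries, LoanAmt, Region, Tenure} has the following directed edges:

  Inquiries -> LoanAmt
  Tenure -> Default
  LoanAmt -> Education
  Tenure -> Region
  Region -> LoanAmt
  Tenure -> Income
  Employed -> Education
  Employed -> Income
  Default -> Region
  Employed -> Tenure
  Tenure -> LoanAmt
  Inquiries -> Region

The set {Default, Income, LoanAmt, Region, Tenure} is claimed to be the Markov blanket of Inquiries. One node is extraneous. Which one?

A node's Markov blanket = Pa ∪ Ch ∪ (parents of Ch other than the node itself).
Ch(Inquiries) = {LoanAmt, Region}.
Parents of Inquiries: none.
Other parents of Inquiries's children:
  Region also has parents Default, Tenure.
  LoanAmt's other parents are Region, Tenure.
MB(Inquiries) = {Default, LoanAmt, Region, Tenure}.
Income is neither a parent, child, nor co-parent of Inquiries, so it does not belong.

Income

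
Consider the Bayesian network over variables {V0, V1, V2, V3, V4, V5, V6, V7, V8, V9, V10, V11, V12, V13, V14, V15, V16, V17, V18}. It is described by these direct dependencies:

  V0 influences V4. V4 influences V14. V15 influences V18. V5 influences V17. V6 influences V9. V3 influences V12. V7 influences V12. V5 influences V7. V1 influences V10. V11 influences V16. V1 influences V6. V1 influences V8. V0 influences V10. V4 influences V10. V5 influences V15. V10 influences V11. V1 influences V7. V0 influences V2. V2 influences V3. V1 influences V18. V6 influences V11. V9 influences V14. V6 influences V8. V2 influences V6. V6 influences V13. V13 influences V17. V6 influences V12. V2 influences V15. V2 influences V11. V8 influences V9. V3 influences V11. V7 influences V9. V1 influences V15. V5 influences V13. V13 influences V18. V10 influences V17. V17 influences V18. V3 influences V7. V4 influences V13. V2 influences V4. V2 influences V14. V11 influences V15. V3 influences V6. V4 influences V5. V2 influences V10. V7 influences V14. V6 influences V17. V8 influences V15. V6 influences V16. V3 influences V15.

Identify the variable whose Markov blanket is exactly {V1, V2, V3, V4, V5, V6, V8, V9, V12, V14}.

The target node must have every member of {V1, V2, V3, V4, V5, V6, V8, V9, V12, V14} as a parent, child, or co-parent, and no others.
Parents of V7: V1, V3, V5; children: V9, V12, V14; co-parents: V2, V3, V4, V6, V8, V9.
These exactly cover the given set, so the node is V7.

V7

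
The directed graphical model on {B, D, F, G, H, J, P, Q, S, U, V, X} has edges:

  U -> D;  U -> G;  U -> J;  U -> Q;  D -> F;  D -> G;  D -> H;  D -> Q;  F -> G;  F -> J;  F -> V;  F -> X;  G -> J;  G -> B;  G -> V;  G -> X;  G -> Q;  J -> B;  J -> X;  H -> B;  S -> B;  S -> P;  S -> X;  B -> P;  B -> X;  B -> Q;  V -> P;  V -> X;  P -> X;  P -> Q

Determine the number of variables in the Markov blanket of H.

A node's Markov blanket = Pa ∪ Ch ∪ (parents of Ch other than the node itself).
H's parents: D.
Ch(H) = {B}.
Other parents of H's children:
  parents(B) \ {H} = {G, J, S}.
MB(H) = {B, D, G, J, S}, which has 5 nodes.

5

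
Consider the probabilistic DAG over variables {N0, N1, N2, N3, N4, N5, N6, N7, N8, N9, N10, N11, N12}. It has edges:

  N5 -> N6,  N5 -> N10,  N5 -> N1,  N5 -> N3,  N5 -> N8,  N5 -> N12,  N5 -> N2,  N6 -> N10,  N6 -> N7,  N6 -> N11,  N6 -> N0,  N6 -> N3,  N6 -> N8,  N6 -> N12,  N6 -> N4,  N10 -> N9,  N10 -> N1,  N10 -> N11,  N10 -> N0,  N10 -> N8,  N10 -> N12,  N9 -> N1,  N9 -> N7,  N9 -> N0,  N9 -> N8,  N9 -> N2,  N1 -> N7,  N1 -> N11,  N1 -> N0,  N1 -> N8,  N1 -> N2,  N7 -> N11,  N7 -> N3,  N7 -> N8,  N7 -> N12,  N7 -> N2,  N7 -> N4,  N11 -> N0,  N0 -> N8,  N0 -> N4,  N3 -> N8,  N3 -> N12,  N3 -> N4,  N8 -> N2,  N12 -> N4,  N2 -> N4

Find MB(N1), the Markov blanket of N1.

{N0, N2, N3, N5, N6, N7, N8, N9, N10, N11}

Children of N1: N0, N2, N7, N8, N11.
Pa(N1) = {N5, N9, N10}.
For each child, the remaining parents (spouses of N1):
  parents(N7) \ {N1} = {N6, N9}.
  N11 also has parents N6, N7, N10.
  parents(N0) \ {N1} = {N6, N9, N10, N11}.
  N8's other parents are N0, N3, N5, N6, N7, N9, N10.
  N2 also has parents N5, N7, N8, N9.
MB(N1) = {N0, N2, N3, N5, N6, N7, N8, N9, N10, N11}.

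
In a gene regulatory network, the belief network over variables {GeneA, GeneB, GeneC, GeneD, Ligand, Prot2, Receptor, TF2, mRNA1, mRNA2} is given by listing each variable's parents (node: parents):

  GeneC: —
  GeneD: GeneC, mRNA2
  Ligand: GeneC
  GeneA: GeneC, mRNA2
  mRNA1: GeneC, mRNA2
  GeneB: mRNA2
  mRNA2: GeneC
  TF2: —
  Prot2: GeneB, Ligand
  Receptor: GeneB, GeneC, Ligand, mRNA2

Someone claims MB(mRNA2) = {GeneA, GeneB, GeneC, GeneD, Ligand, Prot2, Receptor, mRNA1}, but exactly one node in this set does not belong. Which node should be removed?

mRNA2's children: GeneA, GeneB, GeneD, Receptor, mRNA1.
Parents of mRNA2: GeneC.
Other parents of mRNA2's children:
  GeneB has no other parent.
  mRNA1's other parent is GeneC.
  GeneA also has parent GeneC.
  Receptor also has parents GeneB, GeneC, Ligand.
  GeneD's other parent is GeneC.
MB(mRNA2) = {GeneA, GeneB, GeneC, GeneD, Ligand, Receptor, mRNA1}.
Prot2 is neither a parent, child, nor co-parent of mRNA2, so it does not belong.

Prot2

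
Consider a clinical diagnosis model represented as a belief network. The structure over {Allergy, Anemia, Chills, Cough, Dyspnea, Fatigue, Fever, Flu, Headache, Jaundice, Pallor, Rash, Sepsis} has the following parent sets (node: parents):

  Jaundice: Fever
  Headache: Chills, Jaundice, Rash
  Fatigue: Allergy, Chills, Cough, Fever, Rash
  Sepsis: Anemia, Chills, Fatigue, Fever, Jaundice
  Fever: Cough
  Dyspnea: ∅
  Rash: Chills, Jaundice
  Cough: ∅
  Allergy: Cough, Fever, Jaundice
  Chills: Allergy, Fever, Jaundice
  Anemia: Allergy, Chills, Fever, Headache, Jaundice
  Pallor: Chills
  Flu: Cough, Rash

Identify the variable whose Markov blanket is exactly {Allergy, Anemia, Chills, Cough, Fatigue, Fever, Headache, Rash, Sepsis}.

The target node must have every member of {Allergy, Anemia, Chills, Cough, Fatigue, Fever, Headache, Rash, Sepsis} as a parent, child, or co-parent, and no others.
Parents of Jaundice: Fever; children: Allergy, Anemia, Chills, Headache, Rash, Sepsis; co-parents: Allergy, Anemia, Chills, Cough, Fatigue, Fever, Headache, Rash.
These exactly cover the given set, so the node is Jaundice.

Jaundice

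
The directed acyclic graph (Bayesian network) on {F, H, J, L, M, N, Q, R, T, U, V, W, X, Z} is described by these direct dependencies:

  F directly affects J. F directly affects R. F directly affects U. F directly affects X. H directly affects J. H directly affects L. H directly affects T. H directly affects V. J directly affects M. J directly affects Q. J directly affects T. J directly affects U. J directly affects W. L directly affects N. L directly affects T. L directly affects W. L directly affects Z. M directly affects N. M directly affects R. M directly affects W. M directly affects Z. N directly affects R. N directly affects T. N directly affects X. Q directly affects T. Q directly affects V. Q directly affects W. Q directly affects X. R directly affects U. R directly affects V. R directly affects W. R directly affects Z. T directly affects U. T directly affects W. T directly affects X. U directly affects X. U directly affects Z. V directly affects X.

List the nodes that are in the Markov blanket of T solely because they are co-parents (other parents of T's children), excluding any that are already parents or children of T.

Children of T: U, W, X.
  U's other parents are F, J, R.
  W's other parents are J, L, M, Q, R.
  X's other parents are F, N, Q, U, V.
Excluding nodes already adjacent to T (H, J, L, N, Q, U, W, X), the co-parent-only contribution is {F, M, R, V}.

{F, M, R, V}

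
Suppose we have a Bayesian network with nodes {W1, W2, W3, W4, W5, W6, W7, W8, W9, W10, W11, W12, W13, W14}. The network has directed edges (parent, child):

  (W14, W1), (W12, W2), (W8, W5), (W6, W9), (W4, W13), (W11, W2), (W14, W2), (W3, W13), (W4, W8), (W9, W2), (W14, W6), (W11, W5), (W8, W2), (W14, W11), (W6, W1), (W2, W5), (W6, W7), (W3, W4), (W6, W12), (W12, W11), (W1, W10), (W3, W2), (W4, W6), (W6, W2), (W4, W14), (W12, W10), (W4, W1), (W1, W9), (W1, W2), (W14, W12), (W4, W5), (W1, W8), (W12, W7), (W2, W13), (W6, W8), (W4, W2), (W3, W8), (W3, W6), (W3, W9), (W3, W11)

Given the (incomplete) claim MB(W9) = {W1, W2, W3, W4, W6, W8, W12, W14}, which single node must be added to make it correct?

W9's children: W2.
Pa(W9) = {W1, W3, W6}.
For each child, the remaining parents (spouses of W9):
  W2 also has parents W1, W3, W4, W6, W8, W11, W12, W14.
MB(W9) = {W1, W2, W3, W4, W6, W8, W11, W12, W14}.
Comparing with the claimed set, W11 is missing.

W11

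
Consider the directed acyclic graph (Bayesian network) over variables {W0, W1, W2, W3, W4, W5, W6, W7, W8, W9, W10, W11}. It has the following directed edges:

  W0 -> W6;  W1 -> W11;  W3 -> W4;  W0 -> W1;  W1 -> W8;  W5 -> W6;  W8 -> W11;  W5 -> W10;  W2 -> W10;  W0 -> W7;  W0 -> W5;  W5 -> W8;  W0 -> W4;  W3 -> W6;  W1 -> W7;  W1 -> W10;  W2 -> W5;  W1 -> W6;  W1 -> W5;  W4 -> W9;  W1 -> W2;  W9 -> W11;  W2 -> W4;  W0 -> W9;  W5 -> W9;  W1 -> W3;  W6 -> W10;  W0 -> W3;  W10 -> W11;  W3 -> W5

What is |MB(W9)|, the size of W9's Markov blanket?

7

Parents of W9: W0, W4, W5.
W9 has child W11.
Co-parents of W9 (other parents of its children):
  W11: W1, W8, W10
MB(W9) = {W0, W1, W4, W5, W8, W10, W11}, which has 7 nodes.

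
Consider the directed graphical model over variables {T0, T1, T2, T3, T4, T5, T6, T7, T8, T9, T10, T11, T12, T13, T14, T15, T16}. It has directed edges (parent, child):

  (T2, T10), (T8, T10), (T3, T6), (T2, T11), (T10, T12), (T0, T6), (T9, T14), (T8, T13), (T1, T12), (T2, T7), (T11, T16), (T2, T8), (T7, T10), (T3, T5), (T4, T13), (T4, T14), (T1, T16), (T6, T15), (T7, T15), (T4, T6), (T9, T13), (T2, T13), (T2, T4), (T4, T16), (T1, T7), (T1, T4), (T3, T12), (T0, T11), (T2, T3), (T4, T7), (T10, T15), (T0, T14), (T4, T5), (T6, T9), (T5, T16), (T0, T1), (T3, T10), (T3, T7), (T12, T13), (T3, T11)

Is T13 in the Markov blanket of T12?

Yes

T13 is a child of T12.
So T13 ∈ MB(T12).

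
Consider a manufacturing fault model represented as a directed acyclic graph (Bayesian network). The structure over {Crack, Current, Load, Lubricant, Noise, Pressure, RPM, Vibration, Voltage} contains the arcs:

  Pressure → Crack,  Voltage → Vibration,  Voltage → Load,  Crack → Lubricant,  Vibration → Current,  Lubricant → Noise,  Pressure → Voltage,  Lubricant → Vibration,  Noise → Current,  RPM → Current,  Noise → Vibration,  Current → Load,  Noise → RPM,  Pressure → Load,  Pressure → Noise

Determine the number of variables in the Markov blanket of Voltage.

The Markov blanket of a node is its parents, its children, and the other parents of its children.
Pa(Voltage) = {Pressure}.
Voltage's children: Load, Vibration.
Other parents of Voltage's children:
  Vibration also has parents Lubricant, Noise.
  parents(Load) \ {Voltage} = {Current, Pressure}.
MB(Voltage) = {Current, Load, Lubricant, Noise, Pressure, Vibration}, which has 6 nodes.

6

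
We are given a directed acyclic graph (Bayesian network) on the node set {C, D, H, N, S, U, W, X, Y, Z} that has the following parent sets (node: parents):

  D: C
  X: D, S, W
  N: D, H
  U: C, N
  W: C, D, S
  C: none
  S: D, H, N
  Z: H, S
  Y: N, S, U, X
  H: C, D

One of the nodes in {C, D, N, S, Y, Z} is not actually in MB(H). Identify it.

Y

By definition, MB(H) is built from H's parents, H's children, and the co-parents of H.
H has children N, S, Z.
Parents of H: C, D.
Other parents of H's children:
  N's other parent is D.
  S also has parents D, N.
  parents(Z) \ {H} = {S}.
MB(H) = {C, D, N, S, Z}.
Y is neither a parent, child, nor co-parent of H, so it does not belong.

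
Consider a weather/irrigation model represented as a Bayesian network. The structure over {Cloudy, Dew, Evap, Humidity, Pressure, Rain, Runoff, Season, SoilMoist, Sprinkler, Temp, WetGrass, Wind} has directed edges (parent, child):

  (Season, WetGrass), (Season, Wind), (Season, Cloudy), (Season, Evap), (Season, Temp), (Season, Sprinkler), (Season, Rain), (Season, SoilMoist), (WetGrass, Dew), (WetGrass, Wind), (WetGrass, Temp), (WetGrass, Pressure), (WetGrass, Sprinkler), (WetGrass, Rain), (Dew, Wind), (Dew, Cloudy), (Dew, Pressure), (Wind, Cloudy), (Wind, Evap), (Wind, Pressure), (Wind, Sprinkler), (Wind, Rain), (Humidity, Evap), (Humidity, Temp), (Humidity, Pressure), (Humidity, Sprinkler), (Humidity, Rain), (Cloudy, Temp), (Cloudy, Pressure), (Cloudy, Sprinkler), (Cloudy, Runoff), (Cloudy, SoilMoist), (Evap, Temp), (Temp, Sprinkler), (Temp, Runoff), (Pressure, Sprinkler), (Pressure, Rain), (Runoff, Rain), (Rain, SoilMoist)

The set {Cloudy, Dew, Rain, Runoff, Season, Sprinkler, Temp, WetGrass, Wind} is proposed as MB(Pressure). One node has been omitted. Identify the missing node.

Humidity

Recall MB(v) = parents ∪ children ∪ spouses, where spouses are the other parents of v's children.
Ch(Pressure) = {Rain, Sprinkler}.
Pressure has parents Cloudy, Dew, Humidity, WetGrass, Wind.
Parents of each child, excluding Pressure:
  parents(Sprinkler) \ {Pressure} = {Cloudy, Humidity, Season, Temp, WetGrass, Wind}.
  Rain also has parents Humidity, Runoff, Season, WetGrass, Wind.
MB(Pressure) = {Cloudy, Dew, Humidity, Rain, Runoff, Season, Sprinkler, Temp, WetGrass, Wind}.
Comparing with the claimed set, Humidity is missing.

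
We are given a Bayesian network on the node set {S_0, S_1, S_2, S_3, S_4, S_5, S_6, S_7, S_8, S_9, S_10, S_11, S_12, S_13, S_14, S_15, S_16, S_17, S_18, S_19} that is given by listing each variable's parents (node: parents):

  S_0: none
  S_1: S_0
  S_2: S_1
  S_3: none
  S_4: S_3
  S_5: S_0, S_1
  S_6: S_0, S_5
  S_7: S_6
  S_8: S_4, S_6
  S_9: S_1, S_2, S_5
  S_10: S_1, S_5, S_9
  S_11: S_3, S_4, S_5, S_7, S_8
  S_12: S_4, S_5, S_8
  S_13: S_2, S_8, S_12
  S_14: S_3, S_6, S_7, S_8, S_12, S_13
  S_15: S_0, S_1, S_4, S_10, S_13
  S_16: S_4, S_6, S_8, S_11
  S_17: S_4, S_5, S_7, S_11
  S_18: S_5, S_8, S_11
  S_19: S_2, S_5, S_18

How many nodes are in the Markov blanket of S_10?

Recall MB(v) = parents ∪ children ∪ spouses, where spouses are the other parents of v's children.
S_10's children: S_15.
S_10 has parents S_1, S_5, S_9.
For each child, the remaining parents (spouses of S_10):
  parents(S_15) \ {S_10} = {S_0, S_1, S_4, S_13}.
MB(S_10) = {S_0, S_1, S_4, S_5, S_9, S_13, S_15}, which has 7 nodes.

7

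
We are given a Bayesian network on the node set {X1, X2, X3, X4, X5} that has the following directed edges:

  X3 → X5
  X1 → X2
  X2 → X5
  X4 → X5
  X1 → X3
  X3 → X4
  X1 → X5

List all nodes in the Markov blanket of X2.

Parents of X2: X1.
Ch(X2) = {X5}.
Parents of each child, excluding X2:
  X5: X1, X3, X4
MB(X2) = {X1, X3, X4, X5}.

{X1, X3, X4, X5}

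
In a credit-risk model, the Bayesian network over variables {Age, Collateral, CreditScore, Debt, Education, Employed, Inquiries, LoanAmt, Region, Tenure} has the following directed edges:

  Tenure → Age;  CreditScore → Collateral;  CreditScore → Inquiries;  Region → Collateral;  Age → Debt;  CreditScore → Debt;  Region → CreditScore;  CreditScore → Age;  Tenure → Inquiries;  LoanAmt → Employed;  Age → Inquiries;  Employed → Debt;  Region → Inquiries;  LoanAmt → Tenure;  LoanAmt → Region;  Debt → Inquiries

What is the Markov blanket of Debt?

{Age, CreditScore, Employed, Inquiries, Region, Tenure}

A node's Markov blanket = Pa ∪ Ch ∪ (parents of Ch other than the node itself).
Parents of Debt: Age, CreditScore, Employed.
Debt has child Inquiries.
For each child, the remaining parents (spouses of Debt):
  parents(Inquiries) \ {Debt} = {Age, CreditScore, Region, Tenure}.
Taking the union gives {Age, CreditScore, Employed, Inquiries, Region, Tenure}.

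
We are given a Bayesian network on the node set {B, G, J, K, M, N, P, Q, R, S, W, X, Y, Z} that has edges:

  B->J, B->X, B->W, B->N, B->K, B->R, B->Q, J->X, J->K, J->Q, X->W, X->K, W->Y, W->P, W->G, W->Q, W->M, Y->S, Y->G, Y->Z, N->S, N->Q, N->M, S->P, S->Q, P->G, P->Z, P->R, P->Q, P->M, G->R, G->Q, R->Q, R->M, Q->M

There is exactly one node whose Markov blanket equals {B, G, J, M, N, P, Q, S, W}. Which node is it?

R

The target node must have every member of {B, G, J, M, N, P, Q, S, W} as a parent, child, or co-parent, and no others.
Parents of R: B, G, P; children: M, Q; co-parents: B, G, J, N, P, Q, S, W.
These exactly cover the given set, so the node is R.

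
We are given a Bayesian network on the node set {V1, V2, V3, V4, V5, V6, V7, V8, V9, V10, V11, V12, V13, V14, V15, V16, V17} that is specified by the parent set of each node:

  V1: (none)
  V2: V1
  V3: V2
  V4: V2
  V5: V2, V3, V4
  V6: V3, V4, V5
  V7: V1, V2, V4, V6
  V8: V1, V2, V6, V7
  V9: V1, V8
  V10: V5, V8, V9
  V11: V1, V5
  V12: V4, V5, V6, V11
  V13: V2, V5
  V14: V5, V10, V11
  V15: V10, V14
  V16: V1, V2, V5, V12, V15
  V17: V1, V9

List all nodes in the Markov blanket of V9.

Pa(V9) = {V1, V8}.
Children of V9: V10, V17.
For each child, the remaining parents (spouses of V9):
  parents(V10) \ {V9} = {V5, V8}.
  parents(V17) \ {V9} = {V1}.
So the Markov blanket of V9 is {V1, V5, V8, V10, V17}.

{V1, V5, V8, V10, V17}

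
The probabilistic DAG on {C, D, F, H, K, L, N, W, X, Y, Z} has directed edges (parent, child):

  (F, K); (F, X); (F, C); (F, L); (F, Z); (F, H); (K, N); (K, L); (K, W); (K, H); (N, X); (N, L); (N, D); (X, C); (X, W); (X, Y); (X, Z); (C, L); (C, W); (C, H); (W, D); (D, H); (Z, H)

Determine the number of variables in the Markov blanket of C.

C has parents F, X.
Ch(C) = {H, L, W}.
Parents of each child, excluding C:
  L's other parents are F, K, N.
  W's other parents are K, X.
  parents(H) \ {C} = {D, F, K, Z}.
MB(C) = {D, F, H, K, L, N, W, X, Z}, which has 9 nodes.

9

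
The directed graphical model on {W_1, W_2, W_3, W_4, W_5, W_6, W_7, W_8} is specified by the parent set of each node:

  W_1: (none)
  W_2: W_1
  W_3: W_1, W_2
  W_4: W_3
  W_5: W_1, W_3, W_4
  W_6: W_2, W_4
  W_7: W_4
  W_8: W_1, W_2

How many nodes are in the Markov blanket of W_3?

4

By definition, MB(W_3) is built from W_3's parents, W_3's children, and the co-parents of W_3.
W_3's parents: W_1, W_2.
Children of W_3: W_4, W_5.
Co-parents of W_3 (other parents of its children):
  W_4: no additional parents.
  W_5's other parents are W_1, W_4.
MB(W_3) = {W_1, W_2, W_4, W_5}, which has 4 nodes.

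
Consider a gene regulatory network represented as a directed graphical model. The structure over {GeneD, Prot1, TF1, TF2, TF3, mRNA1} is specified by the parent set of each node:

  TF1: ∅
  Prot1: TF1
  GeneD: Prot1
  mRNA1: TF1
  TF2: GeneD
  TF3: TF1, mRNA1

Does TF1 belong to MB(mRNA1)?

Yes

TF1 is a parent of mRNA1.
So TF1 ∈ MB(mRNA1).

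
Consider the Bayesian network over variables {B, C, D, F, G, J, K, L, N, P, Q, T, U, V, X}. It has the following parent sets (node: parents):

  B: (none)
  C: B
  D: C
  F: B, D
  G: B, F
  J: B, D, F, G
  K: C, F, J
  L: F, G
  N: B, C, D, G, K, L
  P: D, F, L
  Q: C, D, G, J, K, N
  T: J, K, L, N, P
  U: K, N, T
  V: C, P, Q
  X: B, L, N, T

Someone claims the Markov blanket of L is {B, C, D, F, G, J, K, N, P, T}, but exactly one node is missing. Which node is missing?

X

The Markov blanket of a node is its parents, its children, and the other parents of its children.
L's parents: F, G.
L's children: N, P, T, X.
Other parents of L's children:
  N also has parents B, C, D, G, K.
  parents(P) \ {L} = {D, F}.
  T also has parents J, K, N, P.
  X also has parents B, N, T.
MB(L) = {B, C, D, F, G, J, K, N, P, T, X}.
Comparing with the claimed set, X is missing.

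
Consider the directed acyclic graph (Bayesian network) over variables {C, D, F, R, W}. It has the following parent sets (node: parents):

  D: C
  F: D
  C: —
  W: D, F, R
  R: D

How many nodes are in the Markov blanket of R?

3

The Markov blanket of a node is its parents, its children, and the other parents of its children.
Pa(R) = {D}.
Ch(R) = {W}.
Co-parents of R (other parents of its children):
  W: D, F
MB(R) = {D, F, W}, which has 3 nodes.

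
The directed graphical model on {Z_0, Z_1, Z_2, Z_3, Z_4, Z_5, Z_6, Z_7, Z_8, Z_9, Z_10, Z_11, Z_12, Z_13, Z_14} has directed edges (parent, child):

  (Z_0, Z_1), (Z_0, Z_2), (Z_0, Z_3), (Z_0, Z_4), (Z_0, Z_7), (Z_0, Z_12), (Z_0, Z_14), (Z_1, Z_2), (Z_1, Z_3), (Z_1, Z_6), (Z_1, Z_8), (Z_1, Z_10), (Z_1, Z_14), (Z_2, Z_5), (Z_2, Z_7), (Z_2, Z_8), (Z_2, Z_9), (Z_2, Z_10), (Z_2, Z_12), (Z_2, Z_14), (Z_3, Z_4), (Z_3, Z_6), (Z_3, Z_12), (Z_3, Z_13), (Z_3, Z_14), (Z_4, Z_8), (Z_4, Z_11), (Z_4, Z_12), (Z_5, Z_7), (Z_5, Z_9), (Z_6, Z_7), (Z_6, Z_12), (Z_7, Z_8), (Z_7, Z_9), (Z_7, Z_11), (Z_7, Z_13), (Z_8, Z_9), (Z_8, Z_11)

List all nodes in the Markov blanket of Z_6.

{Z_0, Z_1, Z_2, Z_3, Z_4, Z_5, Z_7, Z_12}

Recall MB(v) = parents ∪ children ∪ spouses, where spouses are the other parents of v's children.
Z_6's children: Z_7, Z_12.
Z_6's parents: Z_1, Z_3.
Other parents of Z_6's children:
  parents(Z_7) \ {Z_6} = {Z_0, Z_2, Z_5}.
  Z_12's other parents are Z_0, Z_2, Z_3, Z_4.
So the Markov blanket of Z_6 is {Z_0, Z_1, Z_2, Z_3, Z_4, Z_5, Z_7, Z_12}.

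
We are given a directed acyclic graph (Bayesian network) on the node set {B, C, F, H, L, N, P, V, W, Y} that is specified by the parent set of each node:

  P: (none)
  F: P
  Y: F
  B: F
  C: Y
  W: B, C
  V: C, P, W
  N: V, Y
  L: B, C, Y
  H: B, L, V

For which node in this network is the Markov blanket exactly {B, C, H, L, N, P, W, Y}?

V

The target node must have every member of {B, C, H, L, N, P, W, Y} as a parent, child, or co-parent, and no others.
Parents of V: C, P, W; children: H, N; co-parents: B, L, Y.
These exactly cover the given set, so the node is V.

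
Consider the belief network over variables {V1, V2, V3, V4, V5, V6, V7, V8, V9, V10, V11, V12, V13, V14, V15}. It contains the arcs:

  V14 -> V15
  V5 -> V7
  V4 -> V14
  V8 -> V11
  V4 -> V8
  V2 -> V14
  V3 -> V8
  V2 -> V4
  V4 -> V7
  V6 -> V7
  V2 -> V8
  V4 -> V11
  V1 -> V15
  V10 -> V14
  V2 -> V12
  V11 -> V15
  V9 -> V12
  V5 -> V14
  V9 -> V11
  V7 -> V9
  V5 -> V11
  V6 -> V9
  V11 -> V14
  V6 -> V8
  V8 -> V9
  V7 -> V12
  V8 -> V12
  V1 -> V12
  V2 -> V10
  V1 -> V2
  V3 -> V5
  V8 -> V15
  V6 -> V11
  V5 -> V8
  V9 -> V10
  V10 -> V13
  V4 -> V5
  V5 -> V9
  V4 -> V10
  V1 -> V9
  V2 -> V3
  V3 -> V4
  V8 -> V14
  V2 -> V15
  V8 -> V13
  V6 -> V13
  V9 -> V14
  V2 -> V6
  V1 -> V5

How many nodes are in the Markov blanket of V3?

The Markov blanket of a node is its parents, its children, and the other parents of its children.
V3's parents: V2.
V3's children: V4, V5, V8.
Co-parents of V3 (other parents of its children):
  V4 also has parent V2.
  V5 also has parents V1, V4.
  V8 also has parents V2, V4, V5, V6.
MB(V3) = {V1, V2, V4, V5, V6, V8}, which has 6 nodes.

6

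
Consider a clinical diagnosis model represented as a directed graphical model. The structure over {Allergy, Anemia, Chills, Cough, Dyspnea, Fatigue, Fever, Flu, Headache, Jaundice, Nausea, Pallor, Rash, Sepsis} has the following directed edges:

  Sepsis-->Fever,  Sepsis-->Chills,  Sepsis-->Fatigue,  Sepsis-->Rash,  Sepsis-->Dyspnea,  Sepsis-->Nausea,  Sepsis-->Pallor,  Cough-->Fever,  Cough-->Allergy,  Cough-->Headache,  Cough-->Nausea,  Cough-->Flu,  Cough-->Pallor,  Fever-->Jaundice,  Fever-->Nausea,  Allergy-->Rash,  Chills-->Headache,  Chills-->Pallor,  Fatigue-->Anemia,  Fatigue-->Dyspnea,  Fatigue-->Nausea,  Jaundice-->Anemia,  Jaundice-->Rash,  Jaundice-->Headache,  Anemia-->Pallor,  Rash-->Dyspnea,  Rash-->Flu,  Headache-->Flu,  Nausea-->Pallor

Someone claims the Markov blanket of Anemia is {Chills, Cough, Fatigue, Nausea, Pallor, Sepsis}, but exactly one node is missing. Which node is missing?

Pa(Anemia) = {Fatigue, Jaundice}.
Children of Anemia: Pallor.
Parents of each child, excluding Anemia:
  Pallor also has parents Chills, Cough, Nausea, Sepsis.
MB(Anemia) = {Chills, Cough, Fatigue, Jaundice, Nausea, Pallor, Sepsis}.
Comparing with the claimed set, Jaundice is missing.

Jaundice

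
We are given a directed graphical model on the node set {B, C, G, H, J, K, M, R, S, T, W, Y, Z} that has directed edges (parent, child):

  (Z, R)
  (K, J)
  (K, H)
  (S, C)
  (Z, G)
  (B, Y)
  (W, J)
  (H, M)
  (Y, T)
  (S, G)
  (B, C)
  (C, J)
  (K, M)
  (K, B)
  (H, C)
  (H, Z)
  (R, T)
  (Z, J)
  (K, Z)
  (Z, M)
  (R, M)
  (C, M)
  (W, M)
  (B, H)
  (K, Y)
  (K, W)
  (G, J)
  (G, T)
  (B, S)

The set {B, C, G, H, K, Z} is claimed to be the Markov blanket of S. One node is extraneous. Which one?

A node's Markov blanket = Pa ∪ Ch ∪ (parents of Ch other than the node itself).
S's parents: B.
Children of S: C, G.
Parents of each child, excluding S:
  C: B, H
  G: Z
MB(S) = {B, C, G, H, Z}.
K is neither a parent, child, nor co-parent of S, so it does not belong.

K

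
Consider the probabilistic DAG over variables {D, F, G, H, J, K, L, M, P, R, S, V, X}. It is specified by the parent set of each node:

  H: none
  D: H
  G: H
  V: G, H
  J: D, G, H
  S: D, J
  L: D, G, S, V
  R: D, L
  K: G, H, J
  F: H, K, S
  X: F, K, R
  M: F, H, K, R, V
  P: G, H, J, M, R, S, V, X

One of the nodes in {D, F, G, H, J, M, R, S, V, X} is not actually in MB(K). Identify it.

D

Recall MB(v) = parents ∪ children ∪ spouses, where spouses are the other parents of v's children.
Parents of K: G, H, J.
Children of K: F, M, X.
For each child, the remaining parents (spouses of K):
  F: H, S
  X: F, R
  M: F, H, R, V
MB(K) = {F, G, H, J, M, R, S, V, X}.
D is neither a parent, child, nor co-parent of K, so it does not belong.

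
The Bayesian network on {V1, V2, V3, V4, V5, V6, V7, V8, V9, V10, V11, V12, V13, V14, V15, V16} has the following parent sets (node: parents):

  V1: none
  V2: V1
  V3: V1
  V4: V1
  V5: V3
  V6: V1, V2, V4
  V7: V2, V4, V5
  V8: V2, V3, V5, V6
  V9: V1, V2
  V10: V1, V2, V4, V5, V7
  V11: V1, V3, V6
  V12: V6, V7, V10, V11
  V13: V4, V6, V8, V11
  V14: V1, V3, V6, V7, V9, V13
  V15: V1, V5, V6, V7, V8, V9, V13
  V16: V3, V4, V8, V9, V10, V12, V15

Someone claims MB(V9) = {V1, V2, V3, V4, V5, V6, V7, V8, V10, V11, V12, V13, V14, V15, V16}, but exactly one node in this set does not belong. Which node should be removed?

Recall MB(v) = parents ∪ children ∪ spouses, where spouses are the other parents of v's children.
Ch(V9) = {V14, V15, V16}.
Pa(V9) = {V1, V2}.
For each child, the remaining parents (spouses of V9):
  V14: V1, V3, V6, V7, V13
  V15: V1, V5, V6, V7, V8, V13
  V16: V3, V4, V8, V10, V12, V15
MB(V9) = {V1, V2, V3, V4, V5, V6, V7, V8, V10, V12, V13, V14, V15, V16}.
V11 is neither a parent, child, nor co-parent of V9, so it does not belong.

V11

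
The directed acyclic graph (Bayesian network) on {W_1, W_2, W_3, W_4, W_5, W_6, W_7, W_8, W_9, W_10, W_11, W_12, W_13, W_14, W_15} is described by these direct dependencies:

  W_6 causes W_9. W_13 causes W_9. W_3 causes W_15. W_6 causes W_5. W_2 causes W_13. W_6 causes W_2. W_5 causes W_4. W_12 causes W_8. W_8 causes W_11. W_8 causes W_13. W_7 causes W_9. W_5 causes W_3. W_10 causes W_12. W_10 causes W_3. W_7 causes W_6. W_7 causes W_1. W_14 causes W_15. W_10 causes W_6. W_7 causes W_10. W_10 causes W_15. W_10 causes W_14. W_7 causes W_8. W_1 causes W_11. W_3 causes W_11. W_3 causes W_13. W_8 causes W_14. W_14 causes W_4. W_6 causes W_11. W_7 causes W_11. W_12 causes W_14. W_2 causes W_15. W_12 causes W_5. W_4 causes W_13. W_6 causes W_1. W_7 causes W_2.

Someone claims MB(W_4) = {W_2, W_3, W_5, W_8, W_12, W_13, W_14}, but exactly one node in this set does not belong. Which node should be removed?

By definition, MB(W_4) is built from W_4's parents, W_4's children, and the co-parents of W_4.
W_4 has parents W_5, W_14.
W_4 has child W_13.
Other parents of W_4's children:
  W_13: W_2, W_3, W_8
MB(W_4) = {W_2, W_3, W_5, W_8, W_13, W_14}.
W_12 is neither a parent, child, nor co-parent of W_4, so it does not belong.

W_12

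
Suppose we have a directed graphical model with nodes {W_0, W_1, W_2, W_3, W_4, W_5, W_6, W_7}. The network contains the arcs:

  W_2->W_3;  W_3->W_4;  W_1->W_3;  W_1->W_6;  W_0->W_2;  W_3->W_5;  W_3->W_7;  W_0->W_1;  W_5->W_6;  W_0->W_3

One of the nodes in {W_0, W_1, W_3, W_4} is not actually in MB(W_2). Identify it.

By definition, MB(W_2) is built from W_2's parents, W_2's children, and the co-parents of W_2.
W_2 has parent W_0.
Ch(W_2) = {W_3}.
Parents of each child, excluding W_2:
  W_3's other parents are W_0, W_1.
MB(W_2) = {W_0, W_1, W_3}.
W_4 is neither a parent, child, nor co-parent of W_2, so it does not belong.

W_4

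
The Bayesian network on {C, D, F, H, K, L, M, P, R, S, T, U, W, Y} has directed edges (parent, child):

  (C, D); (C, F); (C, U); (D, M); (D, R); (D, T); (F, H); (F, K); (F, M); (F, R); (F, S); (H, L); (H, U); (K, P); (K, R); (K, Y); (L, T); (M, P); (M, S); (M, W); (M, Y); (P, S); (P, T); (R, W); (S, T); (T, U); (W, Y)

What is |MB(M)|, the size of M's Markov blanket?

8

Pa(M) = {D, F}.
M has children P, S, W, Y.
For each child, the remaining parents (spouses of M):
  P: K
  S: F, P
  W: R
  Y: K, W
MB(M) = {D, F, K, P, R, S, W, Y}, which has 8 nodes.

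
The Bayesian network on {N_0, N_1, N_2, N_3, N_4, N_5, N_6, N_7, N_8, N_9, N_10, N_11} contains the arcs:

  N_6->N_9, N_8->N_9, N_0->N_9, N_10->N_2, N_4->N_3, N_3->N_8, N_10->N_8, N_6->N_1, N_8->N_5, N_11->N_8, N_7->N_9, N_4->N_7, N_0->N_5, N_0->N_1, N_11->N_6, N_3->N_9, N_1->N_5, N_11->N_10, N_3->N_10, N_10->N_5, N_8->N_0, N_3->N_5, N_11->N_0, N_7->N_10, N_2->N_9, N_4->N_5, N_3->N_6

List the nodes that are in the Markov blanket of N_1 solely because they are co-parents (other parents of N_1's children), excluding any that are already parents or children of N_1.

{N_3, N_4, N_8, N_10}

Children of N_1: N_5.
  N_5: N_0, N_3, N_4, N_8, N_10
Excluding nodes already adjacent to N_1 (N_0, N_5, N_6), the co-parent-only contribution is {N_3, N_4, N_8, N_10}.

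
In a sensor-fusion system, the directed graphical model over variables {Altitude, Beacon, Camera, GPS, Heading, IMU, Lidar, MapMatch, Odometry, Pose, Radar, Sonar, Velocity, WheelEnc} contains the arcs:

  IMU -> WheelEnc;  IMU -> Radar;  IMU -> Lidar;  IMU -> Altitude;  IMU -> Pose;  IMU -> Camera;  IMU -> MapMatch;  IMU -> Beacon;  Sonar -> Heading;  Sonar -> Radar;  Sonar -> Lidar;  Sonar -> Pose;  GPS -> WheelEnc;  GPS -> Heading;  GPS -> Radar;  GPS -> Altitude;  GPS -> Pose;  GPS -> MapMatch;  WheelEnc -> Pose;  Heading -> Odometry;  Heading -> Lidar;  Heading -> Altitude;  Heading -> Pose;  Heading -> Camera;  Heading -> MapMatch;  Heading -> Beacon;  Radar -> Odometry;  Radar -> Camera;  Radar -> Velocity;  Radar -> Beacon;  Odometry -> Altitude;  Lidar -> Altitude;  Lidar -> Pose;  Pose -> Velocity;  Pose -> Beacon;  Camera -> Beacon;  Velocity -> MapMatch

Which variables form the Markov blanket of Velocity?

{GPS, Heading, IMU, MapMatch, Pose, Radar}

Velocity has parents Pose, Radar.
Velocity has child MapMatch.
Co-parents of Velocity (other parents of its children):
  MapMatch's other parents are GPS, Heading, IMU.
Union: {Pose, Radar} ∪ {MapMatch} ∪ {GPS, Heading, IMU} = {GPS, Heading, IMU, MapMatch, Pose, Radar}.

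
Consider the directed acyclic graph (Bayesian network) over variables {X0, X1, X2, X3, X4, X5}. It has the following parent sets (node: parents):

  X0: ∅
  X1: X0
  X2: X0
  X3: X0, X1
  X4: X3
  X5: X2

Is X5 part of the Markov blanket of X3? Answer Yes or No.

No

By definition, MB(X3) is built from X3's parents, X3's children, and the co-parents of X3.
X3 has child X4.
X3 has parents X0, X1.
Other parents of X3's children:
  X4 has no other parent.
MB(X3) = {X0, X1, X4}; X5 is not in this set.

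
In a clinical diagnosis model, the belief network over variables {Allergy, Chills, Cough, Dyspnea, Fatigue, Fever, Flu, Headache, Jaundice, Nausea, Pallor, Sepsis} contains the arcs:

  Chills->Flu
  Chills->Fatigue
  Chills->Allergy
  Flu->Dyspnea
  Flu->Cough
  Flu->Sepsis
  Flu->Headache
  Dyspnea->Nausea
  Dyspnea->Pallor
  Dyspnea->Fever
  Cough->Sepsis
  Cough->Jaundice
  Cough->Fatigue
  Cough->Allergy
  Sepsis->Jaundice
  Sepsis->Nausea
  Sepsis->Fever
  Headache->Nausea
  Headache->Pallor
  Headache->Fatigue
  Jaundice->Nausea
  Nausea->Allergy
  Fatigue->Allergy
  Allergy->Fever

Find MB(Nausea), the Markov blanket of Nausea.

Parents of Nausea: Dyspnea, Headache, Jaundice, Sepsis.
Nausea's children: Allergy.
Other parents of Nausea's children:
  Allergy: Chills, Cough, Fatigue
Union: {Dyspnea, Headache, Jaundice, Sepsis} ∪ {Allergy} ∪ {Chills, Cough, Fatigue} = {Allergy, Chills, Cough, Dyspnea, Fatigue, Headache, Jaundice, Sepsis}.

{Allergy, Chills, Cough, Dyspnea, Fatigue, Headache, Jaundice, Sepsis}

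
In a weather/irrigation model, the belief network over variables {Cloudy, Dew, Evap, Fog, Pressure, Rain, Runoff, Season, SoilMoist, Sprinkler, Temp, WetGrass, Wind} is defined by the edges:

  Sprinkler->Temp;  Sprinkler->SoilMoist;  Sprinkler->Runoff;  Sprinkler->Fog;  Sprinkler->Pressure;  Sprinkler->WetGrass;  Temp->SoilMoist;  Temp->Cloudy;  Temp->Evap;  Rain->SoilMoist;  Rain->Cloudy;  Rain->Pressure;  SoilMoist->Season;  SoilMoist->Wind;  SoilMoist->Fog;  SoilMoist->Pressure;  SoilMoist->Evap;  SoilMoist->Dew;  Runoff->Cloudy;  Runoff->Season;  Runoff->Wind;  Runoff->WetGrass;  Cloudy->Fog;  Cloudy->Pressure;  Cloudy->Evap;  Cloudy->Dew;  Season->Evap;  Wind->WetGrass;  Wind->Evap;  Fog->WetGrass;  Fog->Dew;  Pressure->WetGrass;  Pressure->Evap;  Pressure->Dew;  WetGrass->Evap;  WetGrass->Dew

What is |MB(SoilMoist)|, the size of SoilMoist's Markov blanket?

12

By definition, MB(SoilMoist) is built from SoilMoist's parents, SoilMoist's children, and the co-parents of SoilMoist.
SoilMoist's parents: Rain, Sprinkler, Temp.
Ch(SoilMoist) = {Dew, Evap, Fog, Pressure, Season, Wind}.
Parents of each child, excluding SoilMoist:
  Season also has parent Runoff.
  parents(Wind) \ {SoilMoist} = {Runoff}.
  Fog's other parents are Cloudy, Sprinkler.
  Pressure's other parents are Cloudy, Rain, Sprinkler.
  Evap's other parents are Cloudy, Pressure, Season, Temp, WetGrass, Wind.
  Dew's other parents are Cloudy, Fog, Pressure, WetGrass.
MB(SoilMoist) = {Cloudy, Dew, Evap, Fog, Pressure, Rain, Runoff, Season, Sprinkler, Temp, WetGrass, Wind}, which has 12 nodes.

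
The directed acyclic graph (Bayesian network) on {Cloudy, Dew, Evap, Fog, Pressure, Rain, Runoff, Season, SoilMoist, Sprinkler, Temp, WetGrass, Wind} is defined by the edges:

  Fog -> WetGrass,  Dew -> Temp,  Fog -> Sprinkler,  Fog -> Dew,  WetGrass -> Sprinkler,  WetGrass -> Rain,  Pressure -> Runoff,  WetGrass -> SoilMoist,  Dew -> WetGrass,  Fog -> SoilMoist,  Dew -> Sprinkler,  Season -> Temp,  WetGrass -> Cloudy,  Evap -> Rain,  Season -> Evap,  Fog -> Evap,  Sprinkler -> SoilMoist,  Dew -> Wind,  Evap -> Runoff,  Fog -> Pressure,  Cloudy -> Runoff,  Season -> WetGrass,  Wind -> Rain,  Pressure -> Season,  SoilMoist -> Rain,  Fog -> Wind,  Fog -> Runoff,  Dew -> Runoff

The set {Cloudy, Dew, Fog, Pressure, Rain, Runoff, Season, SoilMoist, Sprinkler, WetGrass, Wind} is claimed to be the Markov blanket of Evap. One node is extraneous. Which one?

A node's Markov blanket = Pa ∪ Ch ∪ (parents of Ch other than the node itself).
Evap's parents: Fog, Season.
Evap has children Rain, Runoff.
Parents of each child, excluding Evap:
  Runoff's other parents are Cloudy, Dew, Fog, Pressure.
  Rain's other parents are SoilMoist, WetGrass, Wind.
MB(Evap) = {Cloudy, Dew, Fog, Pressure, Rain, Runoff, Season, SoilMoist, WetGrass, Wind}.
Sprinkler is neither a parent, child, nor co-parent of Evap, so it does not belong.

Sprinkler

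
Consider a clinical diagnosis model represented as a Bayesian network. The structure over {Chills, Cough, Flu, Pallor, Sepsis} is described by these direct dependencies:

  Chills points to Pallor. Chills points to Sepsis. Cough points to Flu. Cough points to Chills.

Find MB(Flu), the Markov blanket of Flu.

{Cough}

Ch(Flu) = {}.
Parents of Flu: Cough.
Flu has no children, so there are no co-parents.
Union: {Cough} ∪ {} ∪ {} = {Cough}.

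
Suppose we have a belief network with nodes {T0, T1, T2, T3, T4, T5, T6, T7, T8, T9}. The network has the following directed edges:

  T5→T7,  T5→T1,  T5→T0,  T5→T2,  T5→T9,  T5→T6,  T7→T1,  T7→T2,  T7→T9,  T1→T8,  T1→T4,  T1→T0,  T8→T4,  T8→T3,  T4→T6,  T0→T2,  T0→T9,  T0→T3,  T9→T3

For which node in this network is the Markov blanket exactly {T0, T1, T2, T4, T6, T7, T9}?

The target node must have every member of {T0, T1, T2, T4, T6, T7, T9} as a parent, child, or co-parent, and no others.
Parents of T5: none; children: T0, T1, T2, T6, T7, T9; co-parents: T0, T1, T4, T7.
These exactly cover the given set, so the node is T5.

T5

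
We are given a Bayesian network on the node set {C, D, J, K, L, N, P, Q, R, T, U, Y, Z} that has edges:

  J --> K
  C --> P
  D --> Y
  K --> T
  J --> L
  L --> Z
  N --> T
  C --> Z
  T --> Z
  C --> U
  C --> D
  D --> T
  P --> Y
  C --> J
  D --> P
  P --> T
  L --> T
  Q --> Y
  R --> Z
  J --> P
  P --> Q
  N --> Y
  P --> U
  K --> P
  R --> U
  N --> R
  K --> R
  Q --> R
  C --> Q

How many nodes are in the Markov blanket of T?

T has parents D, K, L, N, P.
Ch(T) = {Z}.
Co-parents of T (other parents of its children):
  Z: C, L, R
MB(T) = {C, D, K, L, N, P, R, Z}, which has 8 nodes.

8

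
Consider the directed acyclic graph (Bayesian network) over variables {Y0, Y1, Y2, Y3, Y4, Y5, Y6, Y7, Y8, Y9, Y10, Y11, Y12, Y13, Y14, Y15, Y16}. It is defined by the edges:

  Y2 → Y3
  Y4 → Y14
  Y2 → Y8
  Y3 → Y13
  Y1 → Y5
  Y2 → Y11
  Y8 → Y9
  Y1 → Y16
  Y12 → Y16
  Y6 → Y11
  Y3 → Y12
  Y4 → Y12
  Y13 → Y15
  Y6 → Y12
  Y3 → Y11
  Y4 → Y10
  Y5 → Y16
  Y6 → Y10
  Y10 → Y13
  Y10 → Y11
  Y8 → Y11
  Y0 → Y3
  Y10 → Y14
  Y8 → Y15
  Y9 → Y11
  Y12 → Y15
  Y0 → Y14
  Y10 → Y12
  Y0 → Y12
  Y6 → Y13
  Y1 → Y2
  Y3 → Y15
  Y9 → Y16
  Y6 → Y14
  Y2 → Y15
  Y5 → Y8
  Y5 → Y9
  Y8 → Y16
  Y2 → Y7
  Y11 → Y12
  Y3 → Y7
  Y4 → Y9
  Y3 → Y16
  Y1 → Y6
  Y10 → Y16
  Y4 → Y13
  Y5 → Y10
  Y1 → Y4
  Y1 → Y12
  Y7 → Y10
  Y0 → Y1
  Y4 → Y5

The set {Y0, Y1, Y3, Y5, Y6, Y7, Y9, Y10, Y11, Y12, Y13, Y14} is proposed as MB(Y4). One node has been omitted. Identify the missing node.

Y4's children: Y5, Y9, Y10, Y12, Y13, Y14.
Y4's parents: Y1.
Other parents of Y4's children:
  Y5: Y1
  Y9: Y5, Y8
  Y10: Y5, Y6, Y7
  Y12: Y0, Y1, Y3, Y6, Y10, Y11
  Y13: Y3, Y6, Y10
  Y14: Y0, Y6, Y10
MB(Y4) = {Y0, Y1, Y3, Y5, Y6, Y7, Y8, Y9, Y10, Y11, Y12, Y13, Y14}.
Comparing with the claimed set, Y8 is missing.

Y8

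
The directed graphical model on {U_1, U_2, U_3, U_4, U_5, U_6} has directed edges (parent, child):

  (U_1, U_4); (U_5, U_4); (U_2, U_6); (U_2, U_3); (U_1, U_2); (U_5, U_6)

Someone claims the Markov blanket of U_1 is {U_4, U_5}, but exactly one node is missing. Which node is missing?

U_2

Pa(U_1) = {}.
Ch(U_1) = {U_2, U_4}.
Co-parents of U_1 (other parents of its children):
  U_2: —
  U_4: U_5
MB(U_1) = {U_2, U_4, U_5}.
Comparing with the claimed set, U_2 is missing.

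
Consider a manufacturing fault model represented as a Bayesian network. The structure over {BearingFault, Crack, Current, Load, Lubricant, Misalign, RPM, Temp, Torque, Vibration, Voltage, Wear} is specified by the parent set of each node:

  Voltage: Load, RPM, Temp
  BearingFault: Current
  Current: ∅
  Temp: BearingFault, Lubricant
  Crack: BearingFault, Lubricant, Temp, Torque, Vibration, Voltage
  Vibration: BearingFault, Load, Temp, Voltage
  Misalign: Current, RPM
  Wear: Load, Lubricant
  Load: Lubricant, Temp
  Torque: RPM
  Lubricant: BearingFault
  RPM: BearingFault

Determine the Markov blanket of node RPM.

A node's Markov blanket = Pa ∪ Ch ∪ (parents of Ch other than the node itself).
RPM's parents: BearingFault.
Ch(RPM) = {Misalign, Torque, Voltage}.
For each child, the remaining parents (spouses of RPM):
  Misalign also has parent Current.
  Voltage's other parents are Load, Temp.
  Torque has no other parent.
So the Markov blanket of RPM is {BearingFault, Current, Load, Misalign, Temp, Torque, Voltage}.

{BearingFault, Current, Load, Misalign, Temp, Torque, Voltage}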